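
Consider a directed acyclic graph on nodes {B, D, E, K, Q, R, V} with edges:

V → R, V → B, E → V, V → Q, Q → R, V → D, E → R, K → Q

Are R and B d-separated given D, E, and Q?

There are 3 undirected paths between R and B; checking each against the conditioning set {D, E, Q}:
  1. R ← Q ← V → B — Q:chain[blocks]; V:fork[open] ⇒ blocked
  2. R ← V → B — V:fork[open] ⇒ active
  3. R ← E → V → B — E:fork[blocks]; V:chain[open] ⇒ blocked
Since the path R ← V → B is active, R and B are not d-separated given {D, E, Q}.

No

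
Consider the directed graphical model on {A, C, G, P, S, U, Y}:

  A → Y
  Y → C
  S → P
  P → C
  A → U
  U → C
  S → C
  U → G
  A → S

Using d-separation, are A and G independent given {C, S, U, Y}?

Enumerating the 4 paths from A to G and testing each for blocking by {C, S, U, Y}:
Path 1: A → S → P → C ← U → G
  S is a chain here and S is conditioned on, so the path is blocked at S.
Path 2: A → S → C ← U → G
  S is a chain here and S is conditioned on, so the path is blocked at S.
Path 3: A → U → G
  U is a chain here and U is conditioned on, so the path is blocked at U.
Path 4: A → Y → C ← U → G
  Y is a chain here and Y is conditioned on, so the path is blocked at Y.
Since every path is blocked, d-separation holds.

Yes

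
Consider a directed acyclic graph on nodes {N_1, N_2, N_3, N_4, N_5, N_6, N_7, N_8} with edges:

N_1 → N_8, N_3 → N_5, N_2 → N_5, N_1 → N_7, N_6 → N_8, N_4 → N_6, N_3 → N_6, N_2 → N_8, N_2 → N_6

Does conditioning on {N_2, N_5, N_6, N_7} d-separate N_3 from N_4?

No — N_3 and N_4 are not d-separated given {N_2, N_5, N_6, N_7}.

Enumerating the 3 paths from N_3 to N_4 and testing each for blocking by {N_2, N_5, N_6, N_7}:
Path 1: N_3 → N_5 ← N_2 → N_6 ← N_4
  N_2 is a fork here and N_2 is conditioned on, so the path is blocked at N_2.
Path 2: N_3 → N_5 ← N_2 → N_8 ← N_6 ← N_4
  N_2 is a fork here and N_2 is conditioned on, so the path is blocked at N_2.
Path 3: N_3 → N_6 ← N_4
  N_6 is a collider and N_6 is conditioned on, which opens it — no node blocks this path, so it is active.
Because an active path exists, N_3 and N_4 are not d-separated.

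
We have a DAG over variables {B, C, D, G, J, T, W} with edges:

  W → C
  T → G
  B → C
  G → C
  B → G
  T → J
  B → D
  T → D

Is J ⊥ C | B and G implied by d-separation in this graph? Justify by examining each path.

Yes

There are 4 undirected paths between J and C; checking each against the conditioning set {B, G}:
Path 1: J ← T → G ← B → C
  B is a fork here and B is conditioned on, so the path is blocked at B.
Path 2: J ← T → G → C
  G is a chain here and G is conditioned on, so the path is blocked at G.
Path 3: J ← T → D ← B → G → C
  D is a collider here and neither D nor any of its descendants is conditioned on, so the collider stays closed — the path is blocked at D.
Path 4: J ← T → D ← B → C
  D is a collider here and neither D nor any of its descendants is conditioned on, so the collider stays closed — the path is blocked at D.
All paths are blocked; J ⊥ C | {B, G} holds.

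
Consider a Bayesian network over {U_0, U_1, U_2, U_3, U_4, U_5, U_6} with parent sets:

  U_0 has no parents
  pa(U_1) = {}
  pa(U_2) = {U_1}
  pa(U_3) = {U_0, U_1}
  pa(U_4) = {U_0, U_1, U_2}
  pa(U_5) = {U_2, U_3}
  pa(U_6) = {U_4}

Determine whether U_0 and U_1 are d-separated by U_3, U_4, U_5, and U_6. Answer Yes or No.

There are 6 undirected paths between U_0 and U_1; checking each against the conditioning set {U_3, U_4, U_5, U_6}:
Path 1: U_0 → U_3 → U_5 ← U_2 ← U_1
  U_3 is a chain here and U_3 is conditioned on, so the path is blocked at U_3.
Path 2: U_0 → U_3 → U_5 ← U_2 → U_4 ← U_1
  U_3 is a chain here and U_3 is conditioned on, so the path is blocked at U_3.
Path 3: U_0 → U_3 ← U_1
  U_3 is a collider and U_3 is conditioned on, which opens it — no node blocks this path, so it is active.
Path 4: U_0 → U_4 ← U_2 → U_5 ← U_3 ← U_1
  U_3 is a chain here and U_3 is conditioned on, so the path is blocked at U_3.
Path 5: U_0 → U_4 ← U_2 ← U_1
  U_4 is a collider and U_4 is conditioned on, which opens it; U_2 is a chain and U_2 is not conditioned on — no node blocks this path, so it is active.
Path 6: U_0 → U_4 ← U_1
  U_4 is a collider and U_4 is conditioned on, which opens it — no node blocks this path, so it is active.
At least one path is unblocked, so d-separation fails.

No — U_0 and U_1 are not d-separated given {U_3, U_4, U_5, U_6}.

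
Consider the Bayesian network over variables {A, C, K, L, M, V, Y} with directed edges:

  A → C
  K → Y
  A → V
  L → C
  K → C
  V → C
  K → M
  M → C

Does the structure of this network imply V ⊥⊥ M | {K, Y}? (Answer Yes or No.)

Yes

There are 4 undirected paths between V and M; checking each against the conditioning set {K, Y}:
  1. V ← A → C ← K → M — A:fork[open]; C:collider[blocks]; K:fork[blocks] ⇒ blocked
  2. V ← A → C ← M — A:fork[open]; C:collider[blocks] ⇒ blocked
  3. V → C ← K → M — C:collider[blocks]; K:fork[blocks] ⇒ blocked
  4. V → C ← M — C:collider[blocks] ⇒ blocked
All paths are blocked; V ⊥ M | {K, Y} holds.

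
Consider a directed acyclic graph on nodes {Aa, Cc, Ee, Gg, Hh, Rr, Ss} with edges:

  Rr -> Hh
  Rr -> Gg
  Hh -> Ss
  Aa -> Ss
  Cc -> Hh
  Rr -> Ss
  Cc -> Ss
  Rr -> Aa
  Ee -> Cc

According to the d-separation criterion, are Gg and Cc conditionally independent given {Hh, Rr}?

Yes

6 paths connect Gg and Cc; each must be blocked for d-separation to hold:
  1. Gg ← Rr → Aa → Ss ← Cc — Rr:fork[blocks]; Aa:chain[open]; Ss:collider[blocks] ⇒ blocked
  2. Gg ← Rr → Aa → Ss ← Hh ← Cc — Rr:fork[blocks]; Aa:chain[open]; Ss:collider[blocks]; Hh:chain[blocks] ⇒ blocked
  3. Gg ← Rr → Ss ← Cc — Rr:fork[blocks]; Ss:collider[blocks] ⇒ blocked
  4. Gg ← Rr → Ss ← Hh ← Cc — Rr:fork[blocks]; Ss:collider[blocks]; Hh:chain[blocks] ⇒ blocked
  5. Gg ← Rr → Hh ← Cc — Rr:fork[blocks]; Hh:collider[open] ⇒ blocked
  6. Gg ← Rr → Hh → Ss ← Cc — Rr:fork[blocks]; Hh:chain[blocks]; Ss:collider[blocks] ⇒ blocked
Every path is blocked, so Gg and Cc are d-separated given {Hh, Rr}.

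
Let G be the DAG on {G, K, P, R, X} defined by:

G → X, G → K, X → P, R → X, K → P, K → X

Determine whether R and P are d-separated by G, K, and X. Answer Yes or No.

3 paths connect R and P; each must be blocked for d-separation to hold:
Path 1: R → X ← G → K → P
  G is a fork here and G is conditioned on, so the path is blocked at G.
Path 2: R → X ← K → P
  K is a fork here and K is conditioned on, so the path is blocked at K.
Path 3: R → X → P
  X is a chain here and X is conditioned on, so the path is blocked at X.
Every path is blocked, so R and P are d-separated given {G, K, X}.

Yes — R and P are d-separated given {G, K, X}.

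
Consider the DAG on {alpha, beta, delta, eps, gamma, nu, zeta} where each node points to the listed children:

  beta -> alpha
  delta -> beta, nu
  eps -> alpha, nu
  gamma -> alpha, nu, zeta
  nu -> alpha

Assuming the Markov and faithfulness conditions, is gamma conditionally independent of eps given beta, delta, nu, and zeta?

Enumerating the 6 paths from gamma to eps and testing each for blocking by {beta, delta, nu, zeta}:
Path 1: gamma → nu ← delta → beta → alpha ← eps
  delta is a fork here and delta is conditioned on, so the path is blocked at delta.
Path 2: gamma → nu → alpha ← eps
  nu is a chain here and nu is conditioned on, so the path is blocked at nu.
Path 3: gamma → nu ← eps
  nu is a collider and nu is conditioned on, which opens it — no node blocks this path, so it is active.
Path 4: gamma → alpha ← beta ← delta → nu ← eps
  alpha is a collider here and neither alpha nor any of its descendants is conditioned on, so the collider stays closed — the path is blocked at alpha.
Path 5: gamma → alpha ← nu ← eps
  alpha is a collider here and neither alpha nor any of its descendants is conditioned on, so the collider stays closed — the path is blocked at alpha.
Path 6: gamma → alpha ← eps
  alpha is a collider here and neither alpha nor any of its descendants is conditioned on, so the collider stays closed — the path is blocked at alpha.
At least one path is unblocked, so d-separation fails.

No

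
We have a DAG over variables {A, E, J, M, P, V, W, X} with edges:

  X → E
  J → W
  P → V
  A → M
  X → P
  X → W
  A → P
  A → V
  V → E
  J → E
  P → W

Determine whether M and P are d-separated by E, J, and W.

We examine all 6 paths between M and P:
Path 1: M ← A → P
  A is a fork and A is not conditioned on — no node blocks this path, so it is active.
Path 2: M ← A → V ← P
  A is a fork and A is not conditioned on; V is a collider and its descendant E is conditioned on, which opens it — no node blocks this path, so it is active.
Path 3: M ← A → V → E ← J → W ← P
  J is a fork here and J is conditioned on, so the path is blocked at J.
Path 4: M ← A → V → E ← J → W ← X → P
  J is a fork here and J is conditioned on, so the path is blocked at J.
Path 5: M ← A → V → E ← X → P
  A is a fork and A is not conditioned on; V is a chain and V is not conditioned on; E is a collider and E is conditioned on, which opens it; X is a fork and X is not conditioned on — no node blocks this path, so it is active.
Path 6: M ← A → V → E ← X → W ← P
  A is a fork and A is not conditioned on; V is a chain and V is not conditioned on; E is a collider and E is conditioned on, which opens it; X is a fork and X is not conditioned on; W is a collider and W is conditioned on, which opens it — no node blocks this path, so it is active.
Because an active path exists, M and P are not d-separated.

No — M and P are not d-separated given {E, J, W}.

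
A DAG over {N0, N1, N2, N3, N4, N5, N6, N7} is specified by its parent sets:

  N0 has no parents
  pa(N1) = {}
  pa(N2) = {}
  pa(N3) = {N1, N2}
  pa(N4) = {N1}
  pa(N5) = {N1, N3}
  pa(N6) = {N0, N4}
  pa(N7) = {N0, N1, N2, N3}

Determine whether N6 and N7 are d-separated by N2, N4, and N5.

No — N6 and N7 are not d-separated given {N2, N4, N5}.

We examine all 6 paths between N6 and N7:
Path 1: N6 ← N4 ← N1 → N3 → N7
  N4 is a chain here and N4 is conditioned on, so the path is blocked at N4.
Path 2: N6 ← N4 ← N1 → N3 ← N2 → N7
  N4 is a chain here and N4 is conditioned on, so the path is blocked at N4.
Path 3: N6 ← N4 ← N1 → N7
  N4 is a chain here and N4 is conditioned on, so the path is blocked at N4.
Path 4: N6 ← N4 ← N1 → N5 ← N3 → N7
  N4 is a chain here and N4 is conditioned on, so the path is blocked at N4.
Path 5: N6 ← N4 ← N1 → N5 ← N3 ← N2 → N7
  N4 is a chain here and N4 is conditioned on, so the path is blocked at N4.
Path 6: N6 ← N0 → N7
  N0 is a fork and N0 is not conditioned on — no node blocks this path, so it is active.
At least one path is unblocked, so d-separation fails.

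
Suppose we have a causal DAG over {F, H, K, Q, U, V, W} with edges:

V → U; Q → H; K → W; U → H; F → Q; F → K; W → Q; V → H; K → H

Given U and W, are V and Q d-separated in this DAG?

6 paths connect V and Q; each must be blocked for d-separation to hold:
Path 1: V → U → H ← K ← F → Q
  U is a chain here and U is conditioned on, so the path is blocked at U.
Path 2: V → U → H ← K → W → Q
  U is a chain here and U is conditioned on, so the path is blocked at U.
Path 3: V → U → H ← Q
  U is a chain here and U is conditioned on, so the path is blocked at U.
Path 4: V → H ← K ← F → Q
  H is a collider here and neither H nor any of its descendants is conditioned on, so the collider stays closed — the path is blocked at H.
Path 5: V → H ← K → W → Q
  H is a collider here and neither H nor any of its descendants is conditioned on, so the collider stays closed — the path is blocked at H.
Path 6: V → H ← Q
  H is a collider here and neither H nor any of its descendants is conditioned on, so the collider stays closed — the path is blocked at H.
Since every path is blocked, d-separation holds.

Yes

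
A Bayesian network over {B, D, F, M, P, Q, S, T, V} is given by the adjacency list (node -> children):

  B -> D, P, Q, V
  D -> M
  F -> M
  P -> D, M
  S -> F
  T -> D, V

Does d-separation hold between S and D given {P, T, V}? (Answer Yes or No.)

Yes — S and D are d-separated given {P, T, V}.

We examine all 4 paths between S and D:
Path 1: S → F → M ← P ← B → V ← T → D
  M is a collider here and neither M nor any of its descendants is conditioned on, so the collider stays closed — the path is blocked at M.
Path 2: S → F → M ← P ← B → D
  M is a collider here and neither M nor any of its descendants is conditioned on, so the collider stays closed — the path is blocked at M.
Path 3: S → F → M ← P → D
  M is a collider here and neither M nor any of its descendants is conditioned on, so the collider stays closed — the path is blocked at M.
Path 4: S → F → M ← D
  M is a collider here and neither M nor any of its descendants is conditioned on, so the collider stays closed — the path is blocked at M.
All paths are blocked; S ⊥ D | {P, T, V} holds.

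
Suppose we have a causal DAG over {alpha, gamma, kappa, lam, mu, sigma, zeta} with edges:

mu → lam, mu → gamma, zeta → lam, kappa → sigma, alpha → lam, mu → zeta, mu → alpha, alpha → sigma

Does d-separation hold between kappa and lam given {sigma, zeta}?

We examine all 3 paths between kappa and lam:
Path 1: kappa → sigma ← alpha ← mu → zeta → lam
  zeta is a chain here and zeta is conditioned on, so the path is blocked at zeta.
Path 2: kappa → sigma ← alpha ← mu → lam
  sigma is a collider and sigma is conditioned on, which opens it; alpha is a chain and alpha is not conditioned on; mu is a fork and mu is not conditioned on — no node blocks this path, so it is active.
Path 3: kappa → sigma ← alpha → lam
  sigma is a collider and sigma is conditioned on, which opens it; alpha is a fork and alpha is not conditioned on — no node blocks this path, so it is active.
Since the path kappa → sigma ← alpha ← mu → lam is active, kappa and lam are not d-separated given {sigma, zeta}.

No — kappa and lam are not d-separated given {sigma, zeta}.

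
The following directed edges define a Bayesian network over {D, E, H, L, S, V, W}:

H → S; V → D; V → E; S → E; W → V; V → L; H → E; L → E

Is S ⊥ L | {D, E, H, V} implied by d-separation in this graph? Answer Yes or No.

No

4 paths connect S and L; each must be blocked for d-separation to hold:
  1. S ← H → E ← L — H:fork[blocks]; E:collider[open] ⇒ blocked
  2. S ← H → E ← V → L — H:fork[blocks]; E:collider[open]; V:fork[blocks] ⇒ blocked
  3. S → E ← L — E:collider[open] ⇒ active
  4. S → E ← V → L — E:collider[open]; V:fork[blocks] ⇒ blocked
Since the path S → E ← L is active, S and L are not d-separated given {D, E, H, V}.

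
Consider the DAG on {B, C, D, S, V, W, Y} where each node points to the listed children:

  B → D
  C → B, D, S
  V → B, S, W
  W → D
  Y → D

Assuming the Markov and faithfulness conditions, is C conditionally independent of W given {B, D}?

No

There are 6 undirected paths between C and W; checking each against the conditioning set {B, D}:
Path 1: C → B → D ← W
  B is a chain here and B is conditioned on, so the path is blocked at B.
Path 2: C → B ← V → W
  B is a collider and B is conditioned on, which opens it; V is a fork and V is not conditioned on — no node blocks this path, so it is active.
Path 3: C → D ← B ← V → W
  B is a chain here and B is conditioned on, so the path is blocked at B.
Path 4: C → D ← W
  D is a collider and D is conditioned on, which opens it — no node blocks this path, so it is active.
Path 5: C → S ← V → B → D ← W
  S is a collider here and neither S nor any of its descendants is conditioned on, so the collider stays closed — the path is blocked at S.
Path 6: C → S ← V → W
  S is a collider here and neither S nor any of its descendants is conditioned on, so the collider stays closed — the path is blocked at S.
Because an active path exists, C and W are not d-separated.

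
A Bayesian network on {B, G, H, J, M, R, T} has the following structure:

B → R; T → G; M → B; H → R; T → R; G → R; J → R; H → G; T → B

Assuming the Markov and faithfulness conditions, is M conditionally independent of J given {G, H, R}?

There are 4 undirected paths between M and J; checking each against the conditioning set {G, H, R}:
  1. M → B → R ← J — B:chain[open]; R:collider[open] ⇒ active
  2. M → B ← T → R ← J — B:collider[open]; T:fork[open]; R:collider[open] ⇒ active
  3. M → B ← T → G → R ← J — B:collider[open]; T:fork[open]; G:chain[blocks]; R:collider[open] ⇒ blocked
  4. M → B ← T → G ← H → R ← J — B:collider[open]; T:fork[open]; G:collider[open]; H:fork[blocks]; R:collider[open] ⇒ blocked
At least one path is unblocked, so d-separation fails.

No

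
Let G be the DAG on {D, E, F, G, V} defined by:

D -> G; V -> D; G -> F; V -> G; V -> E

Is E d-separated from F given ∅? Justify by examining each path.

No

2 paths connect E and F; each must be blocked for d-separation to hold:
Path 1: E ← V → D → G → F
  V is a fork and V is not conditioned on; D is a chain and D is not conditioned on; G is a chain and G is not conditioned on — no node blocks this path, so it is active.
Path 2: E ← V → G → F
  V is a fork and V is not conditioned on; G is a chain and G is not conditioned on — no node blocks this path, so it is active.
Since the path E ← V → D → G → F is active, E and F are not d-separated given ∅.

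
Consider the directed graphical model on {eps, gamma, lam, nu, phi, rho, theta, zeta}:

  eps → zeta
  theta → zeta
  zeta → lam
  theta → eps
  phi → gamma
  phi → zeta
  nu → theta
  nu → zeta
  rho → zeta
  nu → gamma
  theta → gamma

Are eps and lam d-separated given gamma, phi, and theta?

There are 6 undirected paths between eps and lam; checking each against the conditioning set {gamma, phi, theta}:
  1. eps ← theta → zeta → lam — theta:fork[blocks]; zeta:chain[open] ⇒ blocked
  2. eps ← theta → gamma ← phi → zeta → lam — theta:fork[blocks]; gamma:collider[open]; phi:fork[blocks]; zeta:chain[open] ⇒ blocked
  3. eps ← theta → gamma ← nu → zeta → lam — theta:fork[blocks]; gamma:collider[open]; nu:fork[open]; zeta:chain[open] ⇒ blocked
  4. eps ← theta ← nu → zeta → lam — theta:chain[blocks]; nu:fork[open]; zeta:chain[open] ⇒ blocked
  5. eps ← theta ← nu → gamma ← phi → zeta → lam — theta:chain[blocks]; nu:fork[open]; gamma:collider[open]; phi:fork[blocks]; zeta:chain[open] ⇒ blocked
  6. eps → zeta → lam — zeta:chain[open] ⇒ active
Because an active path exists, eps and lam are not d-separated.

No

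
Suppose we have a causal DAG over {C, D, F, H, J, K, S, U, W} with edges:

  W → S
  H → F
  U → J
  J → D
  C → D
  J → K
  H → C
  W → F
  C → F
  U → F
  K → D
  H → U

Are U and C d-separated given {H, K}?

There are 6 undirected paths between U and C; checking each against the conditioning set {H, K}:
Path 1: U → F ← C
  F is a collider here and neither F nor any of its descendants is conditioned on, so the collider stays closed — the path is blocked at F.
Path 2: U → F ← H → C
  F is a collider here and neither F nor any of its descendants is conditioned on, so the collider stays closed — the path is blocked at F.
Path 3: U ← H → C
  H is a fork here and H is conditioned on, so the path is blocked at H.
Path 4: U ← H → F ← C
  H is a fork here and H is conditioned on, so the path is blocked at H.
Path 5: U → J → D ← C
  D is a collider here and neither D nor any of its descendants is conditioned on, so the collider stays closed — the path is blocked at D.
Path 6: U → J → K → D ← C
  K is a chain here and K is conditioned on, so the path is blocked at K.
Every path is blocked, so U and C are d-separated given {H, K}.

Yes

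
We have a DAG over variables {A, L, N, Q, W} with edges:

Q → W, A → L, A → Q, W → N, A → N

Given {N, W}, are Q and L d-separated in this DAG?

No — Q and L are not d-separated given {N, W}.

There are 2 undirected paths between Q and L; checking each against the conditioning set {N, W}:
  1. Q → W → N ← A → L — W:chain[blocks]; N:collider[open]; A:fork[open] ⇒ blocked
  2. Q ← A → L — A:fork[open] ⇒ active
Since the path Q ← A → L is active, Q and L are not d-separated given {N, W}.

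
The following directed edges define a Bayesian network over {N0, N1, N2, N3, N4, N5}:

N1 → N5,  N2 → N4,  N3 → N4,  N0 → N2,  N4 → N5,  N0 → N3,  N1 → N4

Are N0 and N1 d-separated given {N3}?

4 paths connect N0 and N1; each must be blocked for d-separation to hold:
Path 1: N0 → N2 → N4 → N5 ← N1
  N5 is a collider here and neither N5 nor any of its descendants is conditioned on, so the collider stays closed — the path is blocked at N5.
Path 2: N0 → N2 → N4 ← N1
  N4 is a collider here and neither N4 nor any of its descendants is conditioned on, so the collider stays closed — the path is blocked at N4.
Path 3: N0 → N3 → N4 → N5 ← N1
  N3 is a chain here and N3 is conditioned on, so the path is blocked at N3.
Path 4: N0 → N3 → N4 ← N1
  N3 is a chain here and N3 is conditioned on, so the path is blocked at N3.
All paths are blocked; N0 ⊥ N1 | {N3} holds.

Yes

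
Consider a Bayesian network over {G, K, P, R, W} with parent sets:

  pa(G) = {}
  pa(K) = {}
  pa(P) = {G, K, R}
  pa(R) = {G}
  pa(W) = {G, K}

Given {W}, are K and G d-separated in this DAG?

No

There are 3 undirected paths between K and G; checking each against the conditioning set {W}:
  1. K → W ← G — W:collider[open] ⇒ active
  2. K → P ← G — P:collider[blocks] ⇒ blocked
  3. K → P ← R ← G — P:collider[blocks]; R:chain[open] ⇒ blocked
Because an active path exists, K and G are not d-separated.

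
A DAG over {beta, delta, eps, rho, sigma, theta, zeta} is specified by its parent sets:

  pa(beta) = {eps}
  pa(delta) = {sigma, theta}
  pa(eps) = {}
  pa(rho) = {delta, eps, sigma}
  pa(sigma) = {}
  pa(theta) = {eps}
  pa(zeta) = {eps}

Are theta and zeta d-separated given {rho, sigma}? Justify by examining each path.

No

There are 3 undirected paths between theta and zeta; checking each against the conditioning set {rho, sigma}:
  1. theta → delta ← sigma → rho ← eps → zeta — delta:collider[open]; sigma:fork[blocks]; rho:collider[open]; eps:fork[open] ⇒ blocked
  2. theta → delta → rho ← eps → zeta — delta:chain[open]; rho:collider[open]; eps:fork[open] ⇒ active
  3. theta ← eps → zeta — eps:fork[open] ⇒ active
At least one path is unblocked, so d-separation fails.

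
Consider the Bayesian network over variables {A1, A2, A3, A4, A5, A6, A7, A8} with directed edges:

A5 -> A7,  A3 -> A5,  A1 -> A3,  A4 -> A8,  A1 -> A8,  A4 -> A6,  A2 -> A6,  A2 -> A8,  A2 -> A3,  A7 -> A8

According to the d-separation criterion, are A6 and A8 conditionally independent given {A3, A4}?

No — A6 and A8 are not d-separated given {A3, A4}.

We examine all 4 paths between A6 and A8:
Path 1: A6 ← A4 → A8
  A4 is a fork here and A4 is conditioned on, so the path is blocked at A4.
Path 2: A6 ← A2 → A3 → A5 → A7 → A8
  A3 is a chain here and A3 is conditioned on, so the path is blocked at A3.
Path 3: A6 ← A2 → A3 ← A1 → A8
  A2 is a fork and A2 is not conditioned on; A3 is a collider and A3 is conditioned on, which opens it; A1 is a fork and A1 is not conditioned on — no node blocks this path, so it is active.
Path 4: A6 ← A2 → A8
  A2 is a fork and A2 is not conditioned on — no node blocks this path, so it is active.
Since the path A6 ← A2 → A3 ← A1 → A8 is active, A6 and A8 are not d-separated given {A3, A4}.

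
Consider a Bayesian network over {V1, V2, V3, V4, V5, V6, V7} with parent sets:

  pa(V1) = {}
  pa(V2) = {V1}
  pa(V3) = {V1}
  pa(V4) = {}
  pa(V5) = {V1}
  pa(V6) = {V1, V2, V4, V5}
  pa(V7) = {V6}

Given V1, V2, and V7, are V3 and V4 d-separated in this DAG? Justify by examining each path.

There are 3 undirected paths between V3 and V4; checking each against the conditioning set {V1, V2, V7}:
  1. V3 ← V1 → V6 ← V4 — V1:fork[blocks]; V6:collider[open] ⇒ blocked
  2. V3 ← V1 → V5 → V6 ← V4 — V1:fork[blocks]; V5:chain[open]; V6:collider[open] ⇒ blocked
  3. V3 ← V1 → V2 → V6 ← V4 — V1:fork[blocks]; V2:chain[blocks]; V6:collider[open] ⇒ blocked
Since every path is blocked, d-separation holds.

Yes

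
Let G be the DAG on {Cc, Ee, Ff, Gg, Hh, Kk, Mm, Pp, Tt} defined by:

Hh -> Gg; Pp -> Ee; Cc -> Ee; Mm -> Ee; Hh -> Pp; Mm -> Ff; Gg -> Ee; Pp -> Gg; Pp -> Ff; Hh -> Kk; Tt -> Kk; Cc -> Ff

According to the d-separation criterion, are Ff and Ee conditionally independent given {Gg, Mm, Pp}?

No

Enumerating the 5 paths from Ff to Ee and testing each for blocking by {Gg, Mm, Pp}:
Path 1: Ff ← Cc → Ee
  Cc is a fork and Cc is not conditioned on — no node blocks this path, so it is active.
Path 2: Ff ← Pp ← Hh → Gg → Ee
  Pp is a chain here and Pp is conditioned on, so the path is blocked at Pp.
Path 3: Ff ← Pp → Ee
  Pp is a fork here and Pp is conditioned on, so the path is blocked at Pp.
Path 4: Ff ← Pp → Gg → Ee
  Pp is a fork here and Pp is conditioned on, so the path is blocked at Pp.
Path 5: Ff ← Mm → Ee
  Mm is a fork here and Mm is conditioned on, so the path is blocked at Mm.
Because an active path exists, Ff and Ee are not d-separated.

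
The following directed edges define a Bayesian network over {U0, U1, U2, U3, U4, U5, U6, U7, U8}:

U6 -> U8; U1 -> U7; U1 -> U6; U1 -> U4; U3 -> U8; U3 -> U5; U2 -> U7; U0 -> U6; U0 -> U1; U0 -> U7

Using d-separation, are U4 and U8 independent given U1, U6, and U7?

Yes — U4 and U8 are d-separated given {U1, U6, U7}.

Enumerating the 3 paths from U4 to U8 and testing each for blocking by {U1, U6, U7}:
Path 1: U4 ← U1 → U7 ← U0 → U6 → U8
  U1 is a fork here and U1 is conditioned on, so the path is blocked at U1.
Path 2: U4 ← U1 ← U0 → U6 → U8
  U1 is a chain here and U1 is conditioned on, so the path is blocked at U1.
Path 3: U4 ← U1 → U6 → U8
  U1 is a fork here and U1 is conditioned on, so the path is blocked at U1.
Every path is blocked, so U4 and U8 are d-separated given {U1, U6, U7}.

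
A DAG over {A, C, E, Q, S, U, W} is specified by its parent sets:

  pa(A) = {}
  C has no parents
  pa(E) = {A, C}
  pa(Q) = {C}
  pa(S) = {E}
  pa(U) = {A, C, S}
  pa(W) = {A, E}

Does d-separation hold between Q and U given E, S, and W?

There are 4 undirected paths between Q and U; checking each against the conditioning set {E, S, W}:
Path 1: Q ← C → U
  C is a fork and C is not conditioned on — no node blocks this path, so it is active.
Path 2: Q ← C → E ← A → U
  C is a fork and C is not conditioned on; E is a collider and E is conditioned on, which opens it; A is a fork and A is not conditioned on — no node blocks this path, so it is active.
Path 3: Q ← C → E → W ← A → U
  E is a chain here and E is conditioned on, so the path is blocked at E.
Path 4: Q ← C → E → S → U
  E is a chain here and E is conditioned on, so the path is blocked at E.
Since the path Q ← C → U is active, Q and U are not d-separated given {E, S, W}.

No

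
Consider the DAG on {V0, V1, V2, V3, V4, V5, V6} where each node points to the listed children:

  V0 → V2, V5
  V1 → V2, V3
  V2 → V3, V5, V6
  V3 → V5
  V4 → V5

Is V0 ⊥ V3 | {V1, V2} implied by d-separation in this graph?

Yes

There are 6 undirected paths between V0 and V3; checking each against the conditioning set {V1, V2}:
Path 1: V0 → V5 ← V2 ← V1 → V3
  V5 is a collider here and neither V5 nor any of its descendants is conditioned on, so the collider stays closed — the path is blocked at V5.
Path 2: V0 → V5 ← V2 → V3
  V5 is a collider here and neither V5 nor any of its descendants is conditioned on, so the collider stays closed — the path is blocked at V5.
Path 3: V0 → V5 ← V3
  V5 is a collider here and neither V5 nor any of its descendants is conditioned on, so the collider stays closed — the path is blocked at V5.
Path 4: V0 → V2 → V5 ← V3
  V2 is a chain here and V2 is conditioned on, so the path is blocked at V2.
Path 5: V0 → V2 ← V1 → V3
  V1 is a fork here and V1 is conditioned on, so the path is blocked at V1.
Path 6: V0 → V2 → V3
  V2 is a chain here and V2 is conditioned on, so the path is blocked at V2.
Since every path is blocked, d-separation holds.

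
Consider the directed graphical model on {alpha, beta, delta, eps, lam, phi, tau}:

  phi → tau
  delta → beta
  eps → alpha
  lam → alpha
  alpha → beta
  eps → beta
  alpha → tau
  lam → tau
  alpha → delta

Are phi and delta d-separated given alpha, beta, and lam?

6 paths connect phi and delta; each must be blocked for d-separation to hold:
  1. phi → tau ← alpha → delta — tau:collider[blocks]; alpha:fork[blocks] ⇒ blocked
  2. phi → tau ← alpha → beta ← delta — tau:collider[blocks]; alpha:fork[blocks]; beta:collider[open] ⇒ blocked
  3. phi → tau ← alpha ← eps → beta ← delta — tau:collider[blocks]; alpha:chain[blocks]; eps:fork[open]; beta:collider[open] ⇒ blocked
  4. phi → tau ← lam → alpha → delta — tau:collider[blocks]; lam:fork[blocks]; alpha:chain[blocks] ⇒ blocked
  5. phi → tau ← lam → alpha → beta ← delta — tau:collider[blocks]; lam:fork[blocks]; alpha:chain[blocks]; beta:collider[open] ⇒ blocked
  6. phi → tau ← lam → alpha ← eps → beta ← delta — tau:collider[blocks]; lam:fork[blocks]; alpha:collider[open]; eps:fork[open]; beta:collider[open] ⇒ blocked
Since every path is blocked, d-separation holds.

Yes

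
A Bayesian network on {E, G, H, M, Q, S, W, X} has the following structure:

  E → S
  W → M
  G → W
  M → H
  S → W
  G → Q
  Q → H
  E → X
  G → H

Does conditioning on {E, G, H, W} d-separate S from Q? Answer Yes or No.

Yes

There are 4 undirected paths between S and Q; checking each against the conditioning set {E, G, H, W}:
Path 1: S → W → M → H ← G → Q
  W is a chain here and W is conditioned on, so the path is blocked at W.
Path 2: S → W → M → H ← Q
  W is a chain here and W is conditioned on, so the path is blocked at W.
Path 3: S → W ← G → H ← Q
  G is a fork here and G is conditioned on, so the path is blocked at G.
Path 4: S → W ← G → Q
  G is a fork here and G is conditioned on, so the path is blocked at G.
Since every path is blocked, d-separation holds.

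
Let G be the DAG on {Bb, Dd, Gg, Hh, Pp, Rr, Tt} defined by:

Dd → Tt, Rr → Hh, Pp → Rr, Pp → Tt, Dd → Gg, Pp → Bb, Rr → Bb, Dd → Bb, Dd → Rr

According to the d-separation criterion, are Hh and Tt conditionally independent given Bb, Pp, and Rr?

Yes

We examine all 6 paths between Hh and Tt:
  1. Hh ← Rr → Bb ← Pp → Tt — Rr:fork[blocks]; Bb:collider[open]; Pp:fork[blocks] ⇒ blocked
  2. Hh ← Rr → Bb ← Dd → Tt — Rr:fork[blocks]; Bb:collider[open]; Dd:fork[open] ⇒ blocked
  3. Hh ← Rr ← Pp → Bb ← Dd → Tt — Rr:chain[blocks]; Pp:fork[blocks]; Bb:collider[open]; Dd:fork[open] ⇒ blocked
  4. Hh ← Rr ← Pp → Tt — Rr:chain[blocks]; Pp:fork[blocks] ⇒ blocked
  5. Hh ← Rr ← Dd → Bb ← Pp → Tt — Rr:chain[blocks]; Dd:fork[open]; Bb:collider[open]; Pp:fork[blocks] ⇒ blocked
  6. Hh ← Rr ← Dd → Tt — Rr:chain[blocks]; Dd:fork[open] ⇒ blocked
Every path is blocked, so Hh and Tt are d-separated given {Bb, Pp, Rr}.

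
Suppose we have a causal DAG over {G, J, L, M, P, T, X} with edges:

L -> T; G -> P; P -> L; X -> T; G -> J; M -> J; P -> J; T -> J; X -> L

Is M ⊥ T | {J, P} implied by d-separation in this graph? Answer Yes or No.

We examine all 5 paths between M and T:
  1. M → J ← T — J:collider[open] ⇒ active
  2. M → J ← P → L ← X → T — J:collider[open]; P:fork[blocks]; L:collider[open]; X:fork[open] ⇒ blocked
  3. M → J ← P → L → T — J:collider[open]; P:fork[blocks]; L:chain[open] ⇒ blocked
  4. M → J ← G → P → L ← X → T — J:collider[open]; G:fork[open]; P:chain[blocks]; L:collider[open]; X:fork[open] ⇒ blocked
  5. M → J ← G → P → L → T — J:collider[open]; G:fork[open]; P:chain[blocks]; L:chain[open] ⇒ blocked
Because an active path exists, M and T are not d-separated.

No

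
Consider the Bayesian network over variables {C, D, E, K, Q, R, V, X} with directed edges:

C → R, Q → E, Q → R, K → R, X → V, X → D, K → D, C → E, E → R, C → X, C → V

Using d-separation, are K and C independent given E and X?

Yes — K and C are d-separated given {E, X}.

5 paths connect K and C; each must be blocked for d-separation to hold:
Path 1: K → R ← C
  R is a collider here and neither R nor any of its descendants is conditioned on, so the collider stays closed — the path is blocked at R.
Path 2: K → R ← E ← C
  R is a collider here and neither R nor any of its descendants is conditioned on, so the collider stays closed — the path is blocked at R.
Path 3: K → R ← Q → E ← C
  R is a collider here and neither R nor any of its descendants is conditioned on, so the collider stays closed — the path is blocked at R.
Path 4: K → D ← X → V ← C
  D is a collider here and neither D nor any of its descendants is conditioned on, so the collider stays closed — the path is blocked at D.
Path 5: K → D ← X ← C
  D is a collider here and neither D nor any of its descendants is conditioned on, so the collider stays closed — the path is blocked at D.
Since every path is blocked, d-separation holds.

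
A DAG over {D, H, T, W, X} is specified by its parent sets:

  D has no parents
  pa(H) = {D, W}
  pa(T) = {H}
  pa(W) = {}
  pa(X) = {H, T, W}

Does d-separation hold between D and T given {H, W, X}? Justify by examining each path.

Yes

We examine all 3 paths between D and T:
  1. D → H ← W → X ← T — H:collider[open]; W:fork[blocks]; X:collider[open] ⇒ blocked
  2. D → H → T — H:chain[blocks] ⇒ blocked
  3. D → H → X ← T — H:chain[blocks]; X:collider[open] ⇒ blocked
All paths are blocked; D ⊥ T | {H, W, X} holds.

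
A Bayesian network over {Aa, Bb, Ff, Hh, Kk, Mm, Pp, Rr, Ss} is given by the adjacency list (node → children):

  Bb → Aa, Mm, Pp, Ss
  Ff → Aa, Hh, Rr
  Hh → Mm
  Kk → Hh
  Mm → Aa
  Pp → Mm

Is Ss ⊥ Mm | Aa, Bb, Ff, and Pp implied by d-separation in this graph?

4 paths connect Ss and Mm; each must be blocked for d-separation to hold:
Path 1: Ss ← Bb → Mm
  Bb is a fork here and Bb is conditioned on, so the path is blocked at Bb.
Path 2: Ss ← Bb → Pp → Mm
  Bb is a fork here and Bb is conditioned on, so the path is blocked at Bb.
Path 3: Ss ← Bb → Aa ← Mm
  Bb is a fork here and Bb is conditioned on, so the path is blocked at Bb.
Path 4: Ss ← Bb → Aa ← Ff → Hh → Mm
  Bb is a fork here and Bb is conditioned on, so the path is blocked at Bb.
Since every path is blocked, d-separation holds.

Yes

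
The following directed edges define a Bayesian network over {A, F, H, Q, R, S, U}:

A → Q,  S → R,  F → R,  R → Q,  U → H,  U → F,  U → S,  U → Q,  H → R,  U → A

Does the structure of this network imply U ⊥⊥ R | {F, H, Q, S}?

5 paths connect U and R; each must be blocked for d-separation to hold:
  1. U → Q ← R — Q:collider[open] ⇒ active
  2. U → A → Q ← R — A:chain[open]; Q:collider[open] ⇒ active
  3. U → H → R — H:chain[blocks] ⇒ blocked
  4. U → F → R — F:chain[blocks] ⇒ blocked
  5. U → S → R — S:chain[blocks] ⇒ blocked
At least one path is unblocked, so d-separation fails.

No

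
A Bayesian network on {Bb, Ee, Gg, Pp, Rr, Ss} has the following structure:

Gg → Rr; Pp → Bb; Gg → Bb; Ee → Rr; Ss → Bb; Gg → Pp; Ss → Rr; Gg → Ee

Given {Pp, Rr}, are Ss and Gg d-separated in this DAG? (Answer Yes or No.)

No

4 paths connect Ss and Gg; each must be blocked for d-separation to hold:
Path 1: Ss → Bb ← Gg
  Bb is a collider here and neither Bb nor any of its descendants is conditioned on, so the collider stays closed — the path is blocked at Bb.
Path 2: Ss → Bb ← Pp ← Gg
  Bb is a collider here and neither Bb nor any of its descendants is conditioned on, so the collider stays closed — the path is blocked at Bb.
Path 3: Ss → Rr ← Ee ← Gg
  Rr is a collider and Rr is conditioned on, which opens it; Ee is a chain and Ee is not conditioned on — no node blocks this path, so it is active.
Path 4: Ss → Rr ← Gg
  Rr is a collider and Rr is conditioned on, which opens it — no node blocks this path, so it is active.
Since the path Ss → Rr ← Ee ← Gg is active, Ss and Gg are not d-separated given {Pp, Rr}.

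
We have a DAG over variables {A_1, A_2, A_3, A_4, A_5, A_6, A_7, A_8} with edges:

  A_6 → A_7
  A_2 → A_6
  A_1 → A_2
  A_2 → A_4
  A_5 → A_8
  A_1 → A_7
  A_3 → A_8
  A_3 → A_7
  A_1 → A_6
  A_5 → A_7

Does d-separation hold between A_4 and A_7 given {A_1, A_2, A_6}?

Enumerating the 4 paths from A_4 to A_7 and testing each for blocking by {A_1, A_2, A_6}:
Path 1: A_4 ← A_2 → A_6 ← A_1 → A_7
  A_2 is a fork here and A_2 is conditioned on, so the path is blocked at A_2.
Path 2: A_4 ← A_2 → A_6 → A_7
  A_2 is a fork here and A_2 is conditioned on, so the path is blocked at A_2.
Path 3: A_4 ← A_2 ← A_1 → A_6 → A_7
  A_2 is a chain here and A_2 is conditioned on, so the path is blocked at A_2.
Path 4: A_4 ← A_2 ← A_1 → A_7
  A_2 is a chain here and A_2 is conditioned on, so the path is blocked at A_2.
All paths are blocked; A_4 ⊥ A_7 | {A_1, A_2, A_6} holds.

Yes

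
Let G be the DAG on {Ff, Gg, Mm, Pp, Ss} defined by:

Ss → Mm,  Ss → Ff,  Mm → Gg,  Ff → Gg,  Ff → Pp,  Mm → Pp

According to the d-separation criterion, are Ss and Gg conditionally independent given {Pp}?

No — Ss and Gg are not d-separated given {Pp}.

We examine all 4 paths between Ss and Gg:
  1. Ss → Mm → Pp ← Ff → Gg — Mm:chain[open]; Pp:collider[open]; Ff:fork[open] ⇒ active
  2. Ss → Mm → Gg — Mm:chain[open] ⇒ active
  3. Ss → Ff → Pp ← Mm → Gg — Ff:chain[open]; Pp:collider[open]; Mm:fork[open] ⇒ active
  4. Ss → Ff → Gg — Ff:chain[open] ⇒ active
Since the path Ss → Mm → Pp ← Ff → Gg is active, Ss and Gg are not d-separated given {Pp}.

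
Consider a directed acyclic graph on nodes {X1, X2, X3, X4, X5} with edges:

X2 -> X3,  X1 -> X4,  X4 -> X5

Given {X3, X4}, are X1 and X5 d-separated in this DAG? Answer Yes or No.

Yes — X1 and X5 are d-separated given {X3, X4}.

Only one path connects X1 and X5:
Path 1: X1 → X4 → X5
  X4 is a chain here and X4 is conditioned on, so the path is blocked at X4.
All paths are blocked; X1 ⊥ X5 | {X3, X4} holds.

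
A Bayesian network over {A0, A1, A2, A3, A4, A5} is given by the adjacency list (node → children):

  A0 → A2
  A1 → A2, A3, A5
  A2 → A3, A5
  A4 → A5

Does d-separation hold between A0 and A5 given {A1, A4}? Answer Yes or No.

We examine all 3 paths between A0 and A5:
Path 1: A0 → A2 ← A1 → A5
  A2 is a collider here and neither A2 nor any of its descendants is conditioned on, so the collider stays closed — the path is blocked at A2.
Path 2: A0 → A2 → A5
  A2 is a chain and A2 is not conditioned on — no node blocks this path, so it is active.
Path 3: A0 → A2 → A3 ← A1 → A5
  A3 is a collider here and neither A3 nor any of its descendants is conditioned on, so the collider stays closed — the path is blocked at A3.
Since the path A0 → A2 → A5 is active, A0 and A5 are not d-separated given {A1, A4}.

No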